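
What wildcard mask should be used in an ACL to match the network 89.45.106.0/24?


Subnet mask: 255.255.255.0
Wildcard = 255.255.255.255 - subnet mask
255 - 255 = 0
255 - 255 = 0
255 - 255 = 0
255 - 0 = 255
Wildcard: 0.0.0.255


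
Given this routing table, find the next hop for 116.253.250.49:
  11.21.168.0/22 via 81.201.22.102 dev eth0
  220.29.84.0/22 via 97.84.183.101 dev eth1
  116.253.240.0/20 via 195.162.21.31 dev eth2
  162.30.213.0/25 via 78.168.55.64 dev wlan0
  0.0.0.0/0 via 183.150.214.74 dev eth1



Longest prefix match for 116.253.250.49:
  /22 11.21.168.0: no
  /22 220.29.84.0: no
  /20 116.253.240.0: MATCH
  /25 162.30.213.0: no
  /0 0.0.0.0: MATCH
Selected: next-hop 195.162.21.31 via eth2 (matched /20)


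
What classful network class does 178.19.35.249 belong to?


First octet: 178
Binary: 10110010
10xxxxxx -> Class B (128-191)
Class B, default mask 255.255.0.0 (/16)


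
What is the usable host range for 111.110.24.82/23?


Network: 111.110.24.0
Broadcast: 111.110.25.255
First usable = network + 1
Last usable = broadcast - 1
Range: 111.110.24.1 to 111.110.25.254


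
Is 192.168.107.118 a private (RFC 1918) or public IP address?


RFC 1918 private ranges:
  10.0.0.0/8 (10.0.0.0 - 10.255.255.255)
  172.16.0.0/12 (172.16.0.0 - 172.31.255.255)
  192.168.0.0/16 (192.168.0.0 - 192.168.255.255)
Private (in 192.168.0.0/16)


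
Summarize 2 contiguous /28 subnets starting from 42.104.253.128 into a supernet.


Original prefix: /28
Number of subnets: 2 = 2^1
New prefix = 28 - 1 = 27
Supernet: 42.104.253.128/27


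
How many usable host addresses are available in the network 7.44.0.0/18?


Host bits = 32 - 18 = 14
Total addresses = 2^14 = 16384
Usable = total - 2 (network and broadcast)
Usable hosts: 16382


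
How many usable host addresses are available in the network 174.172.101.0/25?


Host bits = 32 - 25 = 7
Total addresses = 2^7 = 128
Usable = total - 2 (network and broadcast)
Usable hosts: 126


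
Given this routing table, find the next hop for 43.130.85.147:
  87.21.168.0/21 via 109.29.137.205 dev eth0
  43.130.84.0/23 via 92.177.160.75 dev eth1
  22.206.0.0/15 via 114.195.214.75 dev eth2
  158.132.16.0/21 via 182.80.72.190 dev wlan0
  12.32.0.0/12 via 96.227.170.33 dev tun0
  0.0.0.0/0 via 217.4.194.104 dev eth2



Longest prefix match for 43.130.85.147:
  /21 87.21.168.0: no
  /23 43.130.84.0: MATCH
  /15 22.206.0.0: no
  /21 158.132.16.0: no
  /12 12.32.0.0: no
  /0 0.0.0.0: MATCH
Selected: next-hop 92.177.160.75 via eth1 (matched /23)


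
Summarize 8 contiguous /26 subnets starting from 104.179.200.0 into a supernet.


Original prefix: /26
Number of subnets: 8 = 2^3
New prefix = 26 - 3 = 23
Supernet: 104.179.200.0/23


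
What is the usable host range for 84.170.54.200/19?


Network: 84.170.32.0
Broadcast: 84.170.63.255
First usable = network + 1
Last usable = broadcast - 1
Range: 84.170.32.1 to 84.170.63.254


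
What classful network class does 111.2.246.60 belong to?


First octet: 111
Binary: 01101111
0xxxxxxx -> Class A (1-126)
Class A, default mask 255.0.0.0 (/8)


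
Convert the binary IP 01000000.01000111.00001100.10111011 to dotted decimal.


01000000 = 64
01000111 = 71
00001100 = 12
10111011 = 187
IP: 64.71.12.187


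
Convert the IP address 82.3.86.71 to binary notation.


82 = 01010010
3 = 00000011
86 = 01010110
71 = 01000111
Binary: 01010010.00000011.01010110.01000111


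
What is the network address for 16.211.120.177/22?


IP:   00010000.11010011.01111000.10110001
Mask: 11111111.11111111.11111100.00000000
AND operation:
Net:  00010000.11010011.01111000.00000000
Network: 16.211.120.0/22


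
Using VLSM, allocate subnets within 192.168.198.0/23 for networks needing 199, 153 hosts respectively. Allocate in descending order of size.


199 hosts -> /24 (254 usable): 192.168.198.0/24
153 hosts -> /24 (254 usable): 192.168.199.0/24
Allocation: 192.168.198.0/24 (199 hosts, 254 usable); 192.168.199.0/24 (153 hosts, 254 usable)


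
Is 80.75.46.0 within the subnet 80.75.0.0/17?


Subnet network: 80.75.0.0
Test IP AND mask: 80.75.0.0
Yes, 80.75.46.0 is in 80.75.0.0/17


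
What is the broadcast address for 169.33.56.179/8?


Network: 169.0.0.0/8
Host bits = 24
Set all host bits to 1:
Broadcast: 169.255.255.255


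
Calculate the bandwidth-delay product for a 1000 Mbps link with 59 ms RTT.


BDP = bandwidth * RTT
= 1000 Mbps * 59 ms
= 1000 * 1e6 * 59 / 1000 bits
= 59000000 bits
= 7375000 bytes
= 7202.1484 KB
BDP = 59000000 bits (7375000 bytes)


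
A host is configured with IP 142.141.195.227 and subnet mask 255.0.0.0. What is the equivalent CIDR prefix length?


Binary: 11111111.00000000.00000000.00000000
Count leading 1s
Prefix: /8


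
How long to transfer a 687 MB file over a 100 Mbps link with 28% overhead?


Effective throughput = 100 * (1 - 28/100) = 72 Mbps
File size in Mb = 687 * 8 = 5496 Mb
Time = 5496 / 72
Time = 76.3333 seconds


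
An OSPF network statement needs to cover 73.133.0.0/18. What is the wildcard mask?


Subnet mask: 255.255.192.0
Wildcard = 255.255.255.255 - subnet mask
255 - 255 = 0
255 - 255 = 0
255 - 192 = 63
255 - 0 = 255
Wildcard: 0.0.63.255


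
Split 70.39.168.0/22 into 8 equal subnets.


New prefix = 22 + 3 = 25
Each subnet has 128 addresses
  70.39.168.0/25
  70.39.168.128/25
  70.39.169.0/25
  70.39.169.128/25
  70.39.170.0/25
  70.39.170.128/25
  70.39.171.0/25
  70.39.171.128/25
Subnets: 70.39.168.0/25, 70.39.168.128/25, 70.39.169.0/25, 70.39.169.128/25, 70.39.170.0/25, 70.39.170.128/25, 70.39.171.0/25, 70.39.171.128/25


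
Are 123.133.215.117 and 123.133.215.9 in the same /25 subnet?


Mask: 255.255.255.128
123.133.215.117 AND mask = 123.133.215.0
123.133.215.9 AND mask = 123.133.215.0
Yes, same subnet (123.133.215.0)


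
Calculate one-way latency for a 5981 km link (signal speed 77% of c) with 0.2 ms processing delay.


Speed = 0.77 * 3e5 km/s = 231000 km/s
Propagation delay = 5981 / 231000 = 0.0259 s = 25.8918 ms
Processing delay = 0.2 ms
Total one-way latency = 26.0918 ms


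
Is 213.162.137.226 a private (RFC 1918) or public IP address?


RFC 1918 private ranges:
  10.0.0.0/8 (10.0.0.0 - 10.255.255.255)
  172.16.0.0/12 (172.16.0.0 - 172.31.255.255)
  192.168.0.0/16 (192.168.0.0 - 192.168.255.255)
Public (not in any RFC 1918 range)


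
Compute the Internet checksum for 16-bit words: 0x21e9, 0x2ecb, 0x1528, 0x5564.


Sum all words (with carry folding):
+ 0x21e9 = 0x21e9
+ 0x2ecb = 0x50b4
+ 0x1528 = 0x65dc
+ 0x5564 = 0xbb40
One's complement: ~0xbb40
Checksum = 0x44bf


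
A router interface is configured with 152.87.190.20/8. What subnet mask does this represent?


/8 means 8 network bits, 24 host bits
Binary: 11111111000000000000000000000000
Mask: 255.0.0.0


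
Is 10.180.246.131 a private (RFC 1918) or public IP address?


RFC 1918 private ranges:
  10.0.0.0/8 (10.0.0.0 - 10.255.255.255)
  172.16.0.0/12 (172.16.0.0 - 172.31.255.255)
  192.168.0.0/16 (192.168.0.0 - 192.168.255.255)
Private (in 10.0.0.0/8)


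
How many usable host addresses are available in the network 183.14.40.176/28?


Host bits = 32 - 28 = 4
Total addresses = 2^4 = 16
Usable = total - 2 (network and broadcast)
Usable hosts: 14


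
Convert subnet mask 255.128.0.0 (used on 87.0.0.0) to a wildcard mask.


Subnet mask: 255.128.0.0
Wildcard = 255.255.255.255 - subnet mask
255 - 255 = 0
255 - 128 = 127
255 - 0 = 255
255 - 0 = 255
Wildcard: 0.127.255.255


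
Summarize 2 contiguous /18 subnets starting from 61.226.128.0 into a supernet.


Original prefix: /18
Number of subnets: 2 = 2^1
New prefix = 18 - 1 = 17
Supernet: 61.226.128.0/17


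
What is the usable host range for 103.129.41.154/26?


Network: 103.129.41.128
Broadcast: 103.129.41.191
First usable = network + 1
Last usable = broadcast - 1
Range: 103.129.41.129 to 103.129.41.190


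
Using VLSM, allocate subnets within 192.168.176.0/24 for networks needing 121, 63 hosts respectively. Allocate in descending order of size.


121 hosts -> /25 (126 usable): 192.168.176.0/25
63 hosts -> /25 (126 usable): 192.168.176.128/25
Allocation: 192.168.176.0/25 (121 hosts, 126 usable); 192.168.176.128/25 (63 hosts, 126 usable)


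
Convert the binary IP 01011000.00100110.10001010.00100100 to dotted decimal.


01011000 = 88
00100110 = 38
10001010 = 138
00100100 = 36
IP: 88.38.138.36


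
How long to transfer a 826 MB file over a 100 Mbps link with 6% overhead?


Effective throughput = 100 * (1 - 6/100) = 94 Mbps
File size in Mb = 826 * 8 = 6608 Mb
Time = 6608 / 94
Time = 70.2979 seconds


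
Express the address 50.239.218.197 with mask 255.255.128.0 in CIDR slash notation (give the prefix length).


Binary: 11111111.11111111.10000000.00000000
Count leading 1s
Prefix: /17


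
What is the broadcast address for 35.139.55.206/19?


Network: 35.139.32.0/19
Host bits = 13
Set all host bits to 1:
Broadcast: 35.139.63.255


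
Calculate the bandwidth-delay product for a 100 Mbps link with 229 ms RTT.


BDP = bandwidth * RTT
= 100 Mbps * 229 ms
= 100 * 1e6 * 229 / 1000 bits
= 22900000 bits
= 2862500 bytes
= 2795.4102 KB
BDP = 22900000 bits (2862500 bytes)


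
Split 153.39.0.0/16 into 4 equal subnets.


New prefix = 16 + 2 = 18
Each subnet has 16384 addresses
  153.39.0.0/18
  153.39.64.0/18
  153.39.128.0/18
  153.39.192.0/18
Subnets: 153.39.0.0/18, 153.39.64.0/18, 153.39.128.0/18, 153.39.192.0/18


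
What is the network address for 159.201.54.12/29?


IP:   10011111.11001001.00110110.00001100
Mask: 11111111.11111111.11111111.11111000
AND operation:
Net:  10011111.11001001.00110110.00001000
Network: 159.201.54.8/29


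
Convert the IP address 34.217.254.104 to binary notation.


34 = 00100010
217 = 11011001
254 = 11111110
104 = 01101000
Binary: 00100010.11011001.11111110.01101000


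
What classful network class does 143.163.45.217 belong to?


First octet: 143
Binary: 10001111
10xxxxxx -> Class B (128-191)
Class B, default mask 255.255.0.0 (/16)


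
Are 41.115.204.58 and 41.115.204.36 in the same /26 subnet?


Mask: 255.255.255.192
41.115.204.58 AND mask = 41.115.204.0
41.115.204.36 AND mask = 41.115.204.0
Yes, same subnet (41.115.204.0)


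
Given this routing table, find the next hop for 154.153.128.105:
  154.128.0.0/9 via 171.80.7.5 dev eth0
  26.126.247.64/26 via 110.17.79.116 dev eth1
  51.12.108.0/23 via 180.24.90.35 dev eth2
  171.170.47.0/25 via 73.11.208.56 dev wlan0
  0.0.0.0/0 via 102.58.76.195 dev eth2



Longest prefix match for 154.153.128.105:
  /9 154.128.0.0: MATCH
  /26 26.126.247.64: no
  /23 51.12.108.0: no
  /25 171.170.47.0: no
  /0 0.0.0.0: MATCH
Selected: next-hop 171.80.7.5 via eth0 (matched /9)


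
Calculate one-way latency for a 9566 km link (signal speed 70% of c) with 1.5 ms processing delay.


Speed = 0.7 * 3e5 km/s = 210000 km/s
Propagation delay = 9566 / 210000 = 0.0456 s = 45.5524 ms
Processing delay = 1.5 ms
Total one-way latency = 47.0524 ms


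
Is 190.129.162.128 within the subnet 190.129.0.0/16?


Subnet network: 190.129.0.0
Test IP AND mask: 190.129.0.0
Yes, 190.129.162.128 is in 190.129.0.0/16


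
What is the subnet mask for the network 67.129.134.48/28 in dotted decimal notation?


/28 means 28 network bits, 4 host bits
Binary: 11111111111111111111111111110000
Mask: 255.255.255.240


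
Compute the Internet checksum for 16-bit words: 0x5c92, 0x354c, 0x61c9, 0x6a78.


Sum all words (with carry folding):
+ 0x5c92 = 0x5c92
+ 0x354c = 0x91de
+ 0x61c9 = 0xf3a7
+ 0x6a78 = 0x5e20
One's complement: ~0x5e20
Checksum = 0xa1df


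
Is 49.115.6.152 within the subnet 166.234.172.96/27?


Subnet network: 166.234.172.96
Test IP AND mask: 49.115.6.128
No, 49.115.6.152 is not in 166.234.172.96/27


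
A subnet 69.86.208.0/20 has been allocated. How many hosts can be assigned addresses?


Host bits = 32 - 20 = 12
Total addresses = 2^12 = 4096
Usable = total - 2 (network and broadcast)
Usable hosts: 4094


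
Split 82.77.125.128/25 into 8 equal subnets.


New prefix = 25 + 3 = 28
Each subnet has 16 addresses
  82.77.125.128/28
  82.77.125.144/28
  82.77.125.160/28
  82.77.125.176/28
  82.77.125.192/28
  82.77.125.208/28
  82.77.125.224/28
  82.77.125.240/28
Subnets: 82.77.125.128/28, 82.77.125.144/28, 82.77.125.160/28, 82.77.125.176/28, 82.77.125.192/28, 82.77.125.208/28, 82.77.125.224/28, 82.77.125.240/28


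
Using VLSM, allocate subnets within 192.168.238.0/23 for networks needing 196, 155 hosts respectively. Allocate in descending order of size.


196 hosts -> /24 (254 usable): 192.168.238.0/24
155 hosts -> /24 (254 usable): 192.168.239.0/24
Allocation: 192.168.238.0/24 (196 hosts, 254 usable); 192.168.239.0/24 (155 hosts, 254 usable)


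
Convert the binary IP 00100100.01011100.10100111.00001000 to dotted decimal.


00100100 = 36
01011100 = 92
10100111 = 167
00001000 = 8
IP: 36.92.167.8


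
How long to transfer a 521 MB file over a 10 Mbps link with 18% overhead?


Effective throughput = 10 * (1 - 18/100) = 8.2 Mbps
File size in Mb = 521 * 8 = 4168 Mb
Time = 4168 / 8.2
Time = 508.2927 seconds


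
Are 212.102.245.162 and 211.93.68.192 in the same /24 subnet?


Mask: 255.255.255.0
212.102.245.162 AND mask = 212.102.245.0
211.93.68.192 AND mask = 211.93.68.0
No, different subnets (212.102.245.0 vs 211.93.68.0)


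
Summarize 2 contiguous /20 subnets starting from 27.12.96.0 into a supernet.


Original prefix: /20
Number of subnets: 2 = 2^1
New prefix = 20 - 1 = 19
Supernet: 27.12.96.0/19


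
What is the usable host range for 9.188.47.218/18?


Network: 9.188.0.0
Broadcast: 9.188.63.255
First usable = network + 1
Last usable = broadcast - 1
Range: 9.188.0.1 to 9.188.63.254


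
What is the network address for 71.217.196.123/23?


IP:   01000111.11011001.11000100.01111011
Mask: 11111111.11111111.11111110.00000000
AND operation:
Net:  01000111.11011001.11000100.00000000
Network: 71.217.196.0/23


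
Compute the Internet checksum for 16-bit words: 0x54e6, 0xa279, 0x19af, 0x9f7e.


Sum all words (with carry folding):
+ 0x54e6 = 0x54e6
+ 0xa279 = 0xf75f
+ 0x19af = 0x110f
+ 0x9f7e = 0xb08d
One's complement: ~0xb08d
Checksum = 0x4f72


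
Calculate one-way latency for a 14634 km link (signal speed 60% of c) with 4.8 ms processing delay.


Speed = 0.6 * 3e5 km/s = 180000 km/s
Propagation delay = 14634 / 180000 = 0.0813 s = 81.3 ms
Processing delay = 4.8 ms
Total one-way latency = 86.1 ms


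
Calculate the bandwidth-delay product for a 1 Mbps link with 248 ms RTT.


BDP = bandwidth * RTT
= 1 Mbps * 248 ms
= 1 * 1e6 * 248 / 1000 bits
= 248000 bits
= 31000 bytes
= 30.2734 KB
BDP = 248000 bits (31000 bytes)


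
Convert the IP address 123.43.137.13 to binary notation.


123 = 01111011
43 = 00101011
137 = 10001001
13 = 00001101
Binary: 01111011.00101011.10001001.00001101


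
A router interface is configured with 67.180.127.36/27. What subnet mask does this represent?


/27 means 27 network bits, 5 host bits
Binary: 11111111111111111111111111100000
Mask: 255.255.255.224


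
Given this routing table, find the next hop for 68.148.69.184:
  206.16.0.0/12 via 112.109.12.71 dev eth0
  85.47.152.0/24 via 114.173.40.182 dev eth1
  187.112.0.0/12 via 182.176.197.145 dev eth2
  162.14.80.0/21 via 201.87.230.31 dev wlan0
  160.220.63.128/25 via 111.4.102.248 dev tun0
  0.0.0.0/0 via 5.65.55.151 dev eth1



Longest prefix match for 68.148.69.184:
  /12 206.16.0.0: no
  /24 85.47.152.0: no
  /12 187.112.0.0: no
  /21 162.14.80.0: no
  /25 160.220.63.128: no
  /0 0.0.0.0: MATCH
Selected: next-hop 5.65.55.151 via eth1 (matched /0)


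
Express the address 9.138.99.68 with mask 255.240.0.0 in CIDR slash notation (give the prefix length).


Binary: 11111111.11110000.00000000.00000000
Count leading 1s
Prefix: /12


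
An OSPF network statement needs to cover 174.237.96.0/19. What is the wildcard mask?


Subnet mask: 255.255.224.0
Wildcard = 255.255.255.255 - subnet mask
255 - 255 = 0
255 - 255 = 0
255 - 224 = 31
255 - 0 = 255
Wildcard: 0.0.31.255


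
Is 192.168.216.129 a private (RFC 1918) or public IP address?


RFC 1918 private ranges:
  10.0.0.0/8 (10.0.0.0 - 10.255.255.255)
  172.16.0.0/12 (172.16.0.0 - 172.31.255.255)
  192.168.0.0/16 (192.168.0.0 - 192.168.255.255)
Private (in 192.168.0.0/16)


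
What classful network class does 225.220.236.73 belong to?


First octet: 225
Binary: 11100001
1110xxxx -> Class D (224-239)
Class D (multicast), default mask N/A


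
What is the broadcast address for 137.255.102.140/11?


Network: 137.224.0.0/11
Host bits = 21
Set all host bits to 1:
Broadcast: 137.255.255.255


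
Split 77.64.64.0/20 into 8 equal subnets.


New prefix = 20 + 3 = 23
Each subnet has 512 addresses
  77.64.64.0/23
  77.64.66.0/23
  77.64.68.0/23
  77.64.70.0/23
  77.64.72.0/23
  77.64.74.0/23
  77.64.76.0/23
  77.64.78.0/23
Subnets: 77.64.64.0/23, 77.64.66.0/23, 77.64.68.0/23, 77.64.70.0/23, 77.64.72.0/23, 77.64.74.0/23, 77.64.76.0/23, 77.64.78.0/23


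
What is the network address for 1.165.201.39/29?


IP:   00000001.10100101.11001001.00100111
Mask: 11111111.11111111.11111111.11111000
AND operation:
Net:  00000001.10100101.11001001.00100000
Network: 1.165.201.32/29


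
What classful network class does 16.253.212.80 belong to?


First octet: 16
Binary: 00010000
0xxxxxxx -> Class A (1-126)
Class A, default mask 255.0.0.0 (/8)


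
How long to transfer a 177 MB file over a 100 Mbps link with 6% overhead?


Effective throughput = 100 * (1 - 6/100) = 94 Mbps
File size in Mb = 177 * 8 = 1416 Mb
Time = 1416 / 94
Time = 15.0638 seconds


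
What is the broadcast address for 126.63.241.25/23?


Network: 126.63.240.0/23
Host bits = 9
Set all host bits to 1:
Broadcast: 126.63.241.255


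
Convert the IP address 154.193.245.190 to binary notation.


154 = 10011010
193 = 11000001
245 = 11110101
190 = 10111110
Binary: 10011010.11000001.11110101.10111110


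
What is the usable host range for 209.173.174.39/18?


Network: 209.173.128.0
Broadcast: 209.173.191.255
First usable = network + 1
Last usable = broadcast - 1
Range: 209.173.128.1 to 209.173.191.254


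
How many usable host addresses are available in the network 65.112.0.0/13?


Host bits = 32 - 13 = 19
Total addresses = 2^19 = 524288
Usable = total - 2 (network and broadcast)
Usable hosts: 524286


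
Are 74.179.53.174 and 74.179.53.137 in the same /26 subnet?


Mask: 255.255.255.192
74.179.53.174 AND mask = 74.179.53.128
74.179.53.137 AND mask = 74.179.53.128
Yes, same subnet (74.179.53.128)


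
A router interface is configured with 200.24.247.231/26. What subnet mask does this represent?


/26 means 26 network bits, 6 host bits
Binary: 11111111111111111111111111000000
Mask: 255.255.255.192


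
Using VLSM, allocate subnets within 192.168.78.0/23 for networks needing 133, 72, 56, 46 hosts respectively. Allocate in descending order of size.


133 hosts -> /24 (254 usable): 192.168.78.0/24
72 hosts -> /25 (126 usable): 192.168.79.0/25
56 hosts -> /26 (62 usable): 192.168.79.128/26
46 hosts -> /26 (62 usable): 192.168.79.192/26
Allocation: 192.168.78.0/24 (133 hosts, 254 usable); 192.168.79.0/25 (72 hosts, 126 usable); 192.168.79.128/26 (56 hosts, 62 usable); 192.168.79.192/26 (46 hosts, 62 usable)


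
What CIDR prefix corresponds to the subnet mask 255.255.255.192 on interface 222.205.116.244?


Binary: 11111111.11111111.11111111.11000000
Count leading 1s
Prefix: /26


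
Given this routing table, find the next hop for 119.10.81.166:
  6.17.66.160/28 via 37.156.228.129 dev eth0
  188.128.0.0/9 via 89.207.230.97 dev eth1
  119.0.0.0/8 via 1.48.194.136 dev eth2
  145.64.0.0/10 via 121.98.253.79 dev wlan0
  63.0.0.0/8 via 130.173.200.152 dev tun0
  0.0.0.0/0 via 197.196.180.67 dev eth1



Longest prefix match for 119.10.81.166:
  /28 6.17.66.160: no
  /9 188.128.0.0: no
  /8 119.0.0.0: MATCH
  /10 145.64.0.0: no
  /8 63.0.0.0: no
  /0 0.0.0.0: MATCH
Selected: next-hop 1.48.194.136 via eth2 (matched /8)


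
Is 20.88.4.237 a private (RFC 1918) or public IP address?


RFC 1918 private ranges:
  10.0.0.0/8 (10.0.0.0 - 10.255.255.255)
  172.16.0.0/12 (172.16.0.0 - 172.31.255.255)
  192.168.0.0/16 (192.168.0.0 - 192.168.255.255)
Public (not in any RFC 1918 range)


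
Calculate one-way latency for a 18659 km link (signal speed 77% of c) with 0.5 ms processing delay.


Speed = 0.77 * 3e5 km/s = 231000 km/s
Propagation delay = 18659 / 231000 = 0.0808 s = 80.7749 ms
Processing delay = 0.5 ms
Total one-way latency = 81.2749 ms


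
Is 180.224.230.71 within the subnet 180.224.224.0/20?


Subnet network: 180.224.224.0
Test IP AND mask: 180.224.224.0
Yes, 180.224.230.71 is in 180.224.224.0/20


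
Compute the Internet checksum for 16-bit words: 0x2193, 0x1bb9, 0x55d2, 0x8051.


Sum all words (with carry folding):
+ 0x2193 = 0x2193
+ 0x1bb9 = 0x3d4c
+ 0x55d2 = 0x931e
+ 0x8051 = 0x1370
One's complement: ~0x1370
Checksum = 0xec8f


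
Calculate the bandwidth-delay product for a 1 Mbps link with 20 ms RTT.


BDP = bandwidth * RTT
= 1 Mbps * 20 ms
= 1 * 1e6 * 20 / 1000 bits
= 20000 bits
= 2500 bytes
= 2.4414 KB
BDP = 20000 bits (2500 bytes)


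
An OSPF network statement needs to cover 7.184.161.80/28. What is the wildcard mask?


Subnet mask: 255.255.255.240
Wildcard = 255.255.255.255 - subnet mask
255 - 255 = 0
255 - 255 = 0
255 - 255 = 0
255 - 240 = 15
Wildcard: 0.0.0.15


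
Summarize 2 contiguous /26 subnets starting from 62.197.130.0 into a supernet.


Original prefix: /26
Number of subnets: 2 = 2^1
New prefix = 26 - 1 = 25
Supernet: 62.197.130.0/25


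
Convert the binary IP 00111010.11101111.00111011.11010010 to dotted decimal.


00111010 = 58
11101111 = 239
00111011 = 59
11010010 = 210
IP: 58.239.59.210


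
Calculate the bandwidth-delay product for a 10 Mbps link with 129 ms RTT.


BDP = bandwidth * RTT
= 10 Mbps * 129 ms
= 10 * 1e6 * 129 / 1000 bits
= 1290000 bits
= 161250 bytes
= 157.4707 KB
BDP = 1290000 bits (161250 bytes)


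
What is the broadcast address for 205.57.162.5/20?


Network: 205.57.160.0/20
Host bits = 12
Set all host bits to 1:
Broadcast: 205.57.175.255


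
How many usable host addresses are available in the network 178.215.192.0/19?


Host bits = 32 - 19 = 13
Total addresses = 2^13 = 8192
Usable = total - 2 (network and broadcast)
Usable hosts: 8190


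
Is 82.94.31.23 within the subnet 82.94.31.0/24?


Subnet network: 82.94.31.0
Test IP AND mask: 82.94.31.0
Yes, 82.94.31.23 is in 82.94.31.0/24


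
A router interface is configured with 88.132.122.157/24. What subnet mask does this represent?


/24 means 24 network bits, 8 host bits
Binary: 11111111111111111111111100000000
Mask: 255.255.255.0


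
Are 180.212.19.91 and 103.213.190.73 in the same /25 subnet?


Mask: 255.255.255.128
180.212.19.91 AND mask = 180.212.19.0
103.213.190.73 AND mask = 103.213.190.0
No, different subnets (180.212.19.0 vs 103.213.190.0)


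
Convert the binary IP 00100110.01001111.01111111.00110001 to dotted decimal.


00100110 = 38
01001111 = 79
01111111 = 127
00110001 = 49
IP: 38.79.127.49


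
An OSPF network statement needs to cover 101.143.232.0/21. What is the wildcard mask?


Subnet mask: 255.255.248.0
Wildcard = 255.255.255.255 - subnet mask
255 - 255 = 0
255 - 255 = 0
255 - 248 = 7
255 - 0 = 255
Wildcard: 0.0.7.255


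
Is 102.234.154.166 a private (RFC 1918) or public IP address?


RFC 1918 private ranges:
  10.0.0.0/8 (10.0.0.0 - 10.255.255.255)
  172.16.0.0/12 (172.16.0.0 - 172.31.255.255)
  192.168.0.0/16 (192.168.0.0 - 192.168.255.255)
Public (not in any RFC 1918 range)


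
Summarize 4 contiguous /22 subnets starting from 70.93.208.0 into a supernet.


Original prefix: /22
Number of subnets: 4 = 2^2
New prefix = 22 - 2 = 20
Supernet: 70.93.208.0/20


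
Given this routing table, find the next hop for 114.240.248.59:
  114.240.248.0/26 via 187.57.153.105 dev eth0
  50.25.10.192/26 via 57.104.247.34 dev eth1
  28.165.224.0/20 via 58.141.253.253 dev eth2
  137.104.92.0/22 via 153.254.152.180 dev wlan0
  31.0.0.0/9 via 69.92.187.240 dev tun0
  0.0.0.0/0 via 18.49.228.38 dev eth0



Longest prefix match for 114.240.248.59:
  /26 114.240.248.0: MATCH
  /26 50.25.10.192: no
  /20 28.165.224.0: no
  /22 137.104.92.0: no
  /9 31.0.0.0: no
  /0 0.0.0.0: MATCH
Selected: next-hop 187.57.153.105 via eth0 (matched /26)


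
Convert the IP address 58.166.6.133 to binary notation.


58 = 00111010
166 = 10100110
6 = 00000110
133 = 10000101
Binary: 00111010.10100110.00000110.10000101


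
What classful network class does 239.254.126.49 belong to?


First octet: 239
Binary: 11101111
1110xxxx -> Class D (224-239)
Class D (multicast), default mask N/A


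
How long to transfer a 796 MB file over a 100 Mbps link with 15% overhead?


Effective throughput = 100 * (1 - 15/100) = 85 Mbps
File size in Mb = 796 * 8 = 6368 Mb
Time = 6368 / 85
Time = 74.9176 seconds


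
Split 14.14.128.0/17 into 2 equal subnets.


New prefix = 17 + 1 = 18
Each subnet has 16384 addresses
  14.14.128.0/18
  14.14.192.0/18
Subnets: 14.14.128.0/18, 14.14.192.0/18


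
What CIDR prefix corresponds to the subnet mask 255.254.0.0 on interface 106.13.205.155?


Binary: 11111111.11111110.00000000.00000000
Count leading 1s
Prefix: /15


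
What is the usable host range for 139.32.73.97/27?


Network: 139.32.73.96
Broadcast: 139.32.73.127
First usable = network + 1
Last usable = broadcast - 1
Range: 139.32.73.97 to 139.32.73.126


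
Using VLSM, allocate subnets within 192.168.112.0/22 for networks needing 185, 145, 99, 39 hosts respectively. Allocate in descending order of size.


185 hosts -> /24 (254 usable): 192.168.112.0/24
145 hosts -> /24 (254 usable): 192.168.113.0/24
99 hosts -> /25 (126 usable): 192.168.114.0/25
39 hosts -> /26 (62 usable): 192.168.114.128/26
Allocation: 192.168.112.0/24 (185 hosts, 254 usable); 192.168.113.0/24 (145 hosts, 254 usable); 192.168.114.0/25 (99 hosts, 126 usable); 192.168.114.128/26 (39 hosts, 62 usable)


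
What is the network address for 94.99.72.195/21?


IP:   01011110.01100011.01001000.11000011
Mask: 11111111.11111111.11111000.00000000
AND operation:
Net:  01011110.01100011.01001000.00000000
Network: 94.99.72.0/21


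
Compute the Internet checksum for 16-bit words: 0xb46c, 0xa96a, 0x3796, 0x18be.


Sum all words (with carry folding):
+ 0xb46c = 0xb46c
+ 0xa96a = 0x5dd7
+ 0x3796 = 0x956d
+ 0x18be = 0xae2b
One's complement: ~0xae2b
Checksum = 0x51d4


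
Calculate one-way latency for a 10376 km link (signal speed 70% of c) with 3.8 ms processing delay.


Speed = 0.7 * 3e5 km/s = 210000 km/s
Propagation delay = 10376 / 210000 = 0.0494 s = 49.4095 ms
Processing delay = 3.8 ms
Total one-way latency = 53.2095 ms


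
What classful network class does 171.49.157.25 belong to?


First octet: 171
Binary: 10101011
10xxxxxx -> Class B (128-191)
Class B, default mask 255.255.0.0 (/16)


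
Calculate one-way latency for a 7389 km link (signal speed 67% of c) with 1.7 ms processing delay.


Speed = 0.67 * 3e5 km/s = 201000 km/s
Propagation delay = 7389 / 201000 = 0.0368 s = 36.7612 ms
Processing delay = 1.7 ms
Total one-way latency = 38.4612 ms


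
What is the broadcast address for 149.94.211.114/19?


Network: 149.94.192.0/19
Host bits = 13
Set all host bits to 1:
Broadcast: 149.94.223.255


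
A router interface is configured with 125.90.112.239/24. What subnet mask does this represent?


/24 means 24 network bits, 8 host bits
Binary: 11111111111111111111111100000000
Mask: 255.255.255.0


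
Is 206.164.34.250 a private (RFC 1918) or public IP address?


RFC 1918 private ranges:
  10.0.0.0/8 (10.0.0.0 - 10.255.255.255)
  172.16.0.0/12 (172.16.0.0 - 172.31.255.255)
  192.168.0.0/16 (192.168.0.0 - 192.168.255.255)
Public (not in any RFC 1918 range)


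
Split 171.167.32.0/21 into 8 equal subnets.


New prefix = 21 + 3 = 24
Each subnet has 256 addresses
  171.167.32.0/24
  171.167.33.0/24
  171.167.34.0/24
  171.167.35.0/24
  171.167.36.0/24
  171.167.37.0/24
  171.167.38.0/24
  171.167.39.0/24
Subnets: 171.167.32.0/24, 171.167.33.0/24, 171.167.34.0/24, 171.167.35.0/24, 171.167.36.0/24, 171.167.37.0/24, 171.167.38.0/24, 171.167.39.0/24


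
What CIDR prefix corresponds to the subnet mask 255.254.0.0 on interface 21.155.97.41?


Binary: 11111111.11111110.00000000.00000000
Count leading 1s
Prefix: /15


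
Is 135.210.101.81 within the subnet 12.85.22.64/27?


Subnet network: 12.85.22.64
Test IP AND mask: 135.210.101.64
No, 135.210.101.81 is not in 12.85.22.64/27


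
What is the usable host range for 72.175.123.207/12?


Network: 72.160.0.0
Broadcast: 72.175.255.255
First usable = network + 1
Last usable = broadcast - 1
Range: 72.160.0.1 to 72.175.255.254


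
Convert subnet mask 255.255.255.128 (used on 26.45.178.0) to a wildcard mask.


Subnet mask: 255.255.255.128
Wildcard = 255.255.255.255 - subnet mask
255 - 255 = 0
255 - 255 = 0
255 - 255 = 0
255 - 128 = 127
Wildcard: 0.0.0.127


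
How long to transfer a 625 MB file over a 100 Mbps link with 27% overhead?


Effective throughput = 100 * (1 - 27/100) = 73 Mbps
File size in Mb = 625 * 8 = 5000 Mb
Time = 5000 / 73
Time = 68.4932 seconds


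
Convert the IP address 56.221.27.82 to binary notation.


56 = 00111000
221 = 11011101
27 = 00011011
82 = 01010010
Binary: 00111000.11011101.00011011.01010010


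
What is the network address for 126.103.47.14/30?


IP:   01111110.01100111.00101111.00001110
Mask: 11111111.11111111.11111111.11111100
AND operation:
Net:  01111110.01100111.00101111.00001100
Network: 126.103.47.12/30


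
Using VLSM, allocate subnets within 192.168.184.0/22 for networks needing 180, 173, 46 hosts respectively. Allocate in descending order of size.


180 hosts -> /24 (254 usable): 192.168.184.0/24
173 hosts -> /24 (254 usable): 192.168.185.0/24
46 hosts -> /26 (62 usable): 192.168.186.0/26
Allocation: 192.168.184.0/24 (180 hosts, 254 usable); 192.168.185.0/24 (173 hosts, 254 usable); 192.168.186.0/26 (46 hosts, 62 usable)


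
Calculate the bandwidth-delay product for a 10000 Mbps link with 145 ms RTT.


BDP = bandwidth * RTT
= 10000 Mbps * 145 ms
= 10000 * 1e6 * 145 / 1000 bits
= 1450000000 bits
= 181250000 bytes
= 177001.9531 KB
BDP = 1450000000 bits (181250000 bytes)


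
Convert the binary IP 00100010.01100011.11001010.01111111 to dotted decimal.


00100010 = 34
01100011 = 99
11001010 = 202
01111111 = 127
IP: 34.99.202.127


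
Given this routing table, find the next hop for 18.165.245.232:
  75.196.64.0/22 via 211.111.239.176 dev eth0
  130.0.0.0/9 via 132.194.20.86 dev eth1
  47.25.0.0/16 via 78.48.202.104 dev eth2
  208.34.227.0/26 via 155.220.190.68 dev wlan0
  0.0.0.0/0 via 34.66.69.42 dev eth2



Longest prefix match for 18.165.245.232:
  /22 75.196.64.0: no
  /9 130.0.0.0: no
  /16 47.25.0.0: no
  /26 208.34.227.0: no
  /0 0.0.0.0: MATCH
Selected: next-hop 34.66.69.42 via eth2 (matched /0)


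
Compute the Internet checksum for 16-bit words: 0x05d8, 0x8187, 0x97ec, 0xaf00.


Sum all words (with carry folding):
+ 0x05d8 = 0x05d8
+ 0x8187 = 0x875f
+ 0x97ec = 0x1f4c
+ 0xaf00 = 0xce4c
One's complement: ~0xce4c
Checksum = 0x31b3


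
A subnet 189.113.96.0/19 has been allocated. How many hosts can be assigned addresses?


Host bits = 32 - 19 = 13
Total addresses = 2^13 = 8192
Usable = total - 2 (network and broadcast)
Usable hosts: 8190


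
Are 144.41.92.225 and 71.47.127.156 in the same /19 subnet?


Mask: 255.255.224.0
144.41.92.225 AND mask = 144.41.64.0
71.47.127.156 AND mask = 71.47.96.0
No, different subnets (144.41.64.0 vs 71.47.96.0)


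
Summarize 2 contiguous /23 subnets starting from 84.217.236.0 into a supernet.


Original prefix: /23
Number of subnets: 2 = 2^1
New prefix = 23 - 1 = 22
Supernet: 84.217.236.0/22


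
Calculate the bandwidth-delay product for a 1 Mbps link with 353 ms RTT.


BDP = bandwidth * RTT
= 1 Mbps * 353 ms
= 1 * 1e6 * 353 / 1000 bits
= 353000 bits
= 44125 bytes
= 43.0908 KB
BDP = 353000 bits (44125 bytes)


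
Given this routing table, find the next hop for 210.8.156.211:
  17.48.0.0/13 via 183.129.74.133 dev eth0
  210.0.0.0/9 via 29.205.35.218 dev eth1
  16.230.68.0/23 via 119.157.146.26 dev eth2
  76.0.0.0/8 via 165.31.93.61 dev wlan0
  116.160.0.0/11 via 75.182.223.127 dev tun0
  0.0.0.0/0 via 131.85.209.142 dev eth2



Longest prefix match for 210.8.156.211:
  /13 17.48.0.0: no
  /9 210.0.0.0: MATCH
  /23 16.230.68.0: no
  /8 76.0.0.0: no
  /11 116.160.0.0: no
  /0 0.0.0.0: MATCH
Selected: next-hop 29.205.35.218 via eth1 (matched /9)


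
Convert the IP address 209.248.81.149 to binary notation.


209 = 11010001
248 = 11111000
81 = 01010001
149 = 10010101
Binary: 11010001.11111000.01010001.10010101


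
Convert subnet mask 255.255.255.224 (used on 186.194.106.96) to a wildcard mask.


Subnet mask: 255.255.255.224
Wildcard = 255.255.255.255 - subnet mask
255 - 255 = 0
255 - 255 = 0
255 - 255 = 0
255 - 224 = 31
Wildcard: 0.0.0.31


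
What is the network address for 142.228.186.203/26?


IP:   10001110.11100100.10111010.11001011
Mask: 11111111.11111111.11111111.11000000
AND operation:
Net:  10001110.11100100.10111010.11000000
Network: 142.228.186.192/26


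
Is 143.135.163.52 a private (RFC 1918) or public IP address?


RFC 1918 private ranges:
  10.0.0.0/8 (10.0.0.0 - 10.255.255.255)
  172.16.0.0/12 (172.16.0.0 - 172.31.255.255)
  192.168.0.0/16 (192.168.0.0 - 192.168.255.255)
Public (not in any RFC 1918 range)


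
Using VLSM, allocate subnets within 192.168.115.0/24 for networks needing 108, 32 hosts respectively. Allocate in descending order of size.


108 hosts -> /25 (126 usable): 192.168.115.0/25
32 hosts -> /26 (62 usable): 192.168.115.128/26
Allocation: 192.168.115.0/25 (108 hosts, 126 usable); 192.168.115.128/26 (32 hosts, 62 usable)


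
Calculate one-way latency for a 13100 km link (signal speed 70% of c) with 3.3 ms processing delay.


Speed = 0.7 * 3e5 km/s = 210000 km/s
Propagation delay = 13100 / 210000 = 0.0624 s = 62.381 ms
Processing delay = 3.3 ms
Total one-way latency = 65.681 ms


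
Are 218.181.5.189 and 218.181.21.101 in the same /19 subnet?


Mask: 255.255.224.0
218.181.5.189 AND mask = 218.181.0.0
218.181.21.101 AND mask = 218.181.0.0
Yes, same subnet (218.181.0.0)


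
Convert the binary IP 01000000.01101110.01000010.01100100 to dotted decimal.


01000000 = 64
01101110 = 110
01000010 = 66
01100100 = 100
IP: 64.110.66.100


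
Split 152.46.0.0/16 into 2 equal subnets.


New prefix = 16 + 1 = 17
Each subnet has 32768 addresses
  152.46.0.0/17
  152.46.128.0/17
Subnets: 152.46.0.0/17, 152.46.128.0/17


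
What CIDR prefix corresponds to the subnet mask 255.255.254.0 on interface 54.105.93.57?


Binary: 11111111.11111111.11111110.00000000
Count leading 1s
Prefix: /23


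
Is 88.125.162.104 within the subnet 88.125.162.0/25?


Subnet network: 88.125.162.0
Test IP AND mask: 88.125.162.0
Yes, 88.125.162.104 is in 88.125.162.0/25


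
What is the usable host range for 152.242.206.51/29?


Network: 152.242.206.48
Broadcast: 152.242.206.55
First usable = network + 1
Last usable = broadcast - 1
Range: 152.242.206.49 to 152.242.206.54


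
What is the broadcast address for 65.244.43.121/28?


Network: 65.244.43.112/28
Host bits = 4
Set all host bits to 1:
Broadcast: 65.244.43.127


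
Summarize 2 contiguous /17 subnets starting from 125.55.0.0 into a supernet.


Original prefix: /17
Number of subnets: 2 = 2^1
New prefix = 17 - 1 = 16
Supernet: 125.55.0.0/16


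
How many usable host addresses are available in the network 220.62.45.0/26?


Host bits = 32 - 26 = 6
Total addresses = 2^6 = 64
Usable = total - 2 (network and broadcast)
Usable hosts: 62


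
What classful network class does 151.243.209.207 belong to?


First octet: 151
Binary: 10010111
10xxxxxx -> Class B (128-191)
Class B, default mask 255.255.0.0 (/16)


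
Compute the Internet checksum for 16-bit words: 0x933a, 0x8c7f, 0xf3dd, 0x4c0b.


Sum all words (with carry folding):
+ 0x933a = 0x933a
+ 0x8c7f = 0x1fba
+ 0xf3dd = 0x1398
+ 0x4c0b = 0x5fa3
One's complement: ~0x5fa3
Checksum = 0xa05c


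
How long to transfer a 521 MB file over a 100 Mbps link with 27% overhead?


Effective throughput = 100 * (1 - 27/100) = 73 Mbps
File size in Mb = 521 * 8 = 4168 Mb
Time = 4168 / 73
Time = 57.0959 seconds


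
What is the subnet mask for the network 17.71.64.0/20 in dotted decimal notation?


/20 means 20 network bits, 12 host bits
Binary: 11111111111111111111000000000000
Mask: 255.255.240.0


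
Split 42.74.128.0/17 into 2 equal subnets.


New prefix = 17 + 1 = 18
Each subnet has 16384 addresses
  42.74.128.0/18
  42.74.192.0/18
Subnets: 42.74.128.0/18, 42.74.192.0/18


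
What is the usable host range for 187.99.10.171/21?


Network: 187.99.8.0
Broadcast: 187.99.15.255
First usable = network + 1
Last usable = broadcast - 1
Range: 187.99.8.1 to 187.99.15.254


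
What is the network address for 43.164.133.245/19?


IP:   00101011.10100100.10000101.11110101
Mask: 11111111.11111111.11100000.00000000
AND operation:
Net:  00101011.10100100.10000000.00000000
Network: 43.164.128.0/19


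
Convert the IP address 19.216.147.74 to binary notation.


19 = 00010011
216 = 11011000
147 = 10010011
74 = 01001010
Binary: 00010011.11011000.10010011.01001010


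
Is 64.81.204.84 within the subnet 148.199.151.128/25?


Subnet network: 148.199.151.128
Test IP AND mask: 64.81.204.0
No, 64.81.204.84 is not in 148.199.151.128/25


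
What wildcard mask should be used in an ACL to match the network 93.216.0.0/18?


Subnet mask: 255.255.192.0
Wildcard = 255.255.255.255 - subnet mask
255 - 255 = 0
255 - 255 = 0
255 - 192 = 63
255 - 0 = 255
Wildcard: 0.0.63.255


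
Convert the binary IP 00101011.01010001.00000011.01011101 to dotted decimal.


00101011 = 43
01010001 = 81
00000011 = 3
01011101 = 93
IP: 43.81.3.93


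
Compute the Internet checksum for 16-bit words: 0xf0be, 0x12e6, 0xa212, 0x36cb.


Sum all words (with carry folding):
+ 0xf0be = 0xf0be
+ 0x12e6 = 0x03a5
+ 0xa212 = 0xa5b7
+ 0x36cb = 0xdc82
One's complement: ~0xdc82
Checksum = 0x237d


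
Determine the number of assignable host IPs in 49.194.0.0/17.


Host bits = 32 - 17 = 15
Total addresses = 2^15 = 32768
Usable = total - 2 (network and broadcast)
Usable hosts: 32766


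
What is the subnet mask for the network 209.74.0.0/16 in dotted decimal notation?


/16 means 16 network bits, 16 host bits
Binary: 11111111111111110000000000000000
Mask: 255.255.0.0


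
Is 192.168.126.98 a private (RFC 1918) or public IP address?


RFC 1918 private ranges:
  10.0.0.0/8 (10.0.0.0 - 10.255.255.255)
  172.16.0.0/12 (172.16.0.0 - 172.31.255.255)
  192.168.0.0/16 (192.168.0.0 - 192.168.255.255)
Private (in 192.168.0.0/16)


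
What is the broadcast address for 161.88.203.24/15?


Network: 161.88.0.0/15
Host bits = 17
Set all host bits to 1:
Broadcast: 161.89.255.255


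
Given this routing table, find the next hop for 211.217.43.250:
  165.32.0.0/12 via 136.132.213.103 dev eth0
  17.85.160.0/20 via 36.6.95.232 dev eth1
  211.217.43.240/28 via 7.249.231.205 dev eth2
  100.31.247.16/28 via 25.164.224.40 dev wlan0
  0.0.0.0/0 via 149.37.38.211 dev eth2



Longest prefix match for 211.217.43.250:
  /12 165.32.0.0: no
  /20 17.85.160.0: no
  /28 211.217.43.240: MATCH
  /28 100.31.247.16: no
  /0 0.0.0.0: MATCH
Selected: next-hop 7.249.231.205 via eth2 (matched /28)


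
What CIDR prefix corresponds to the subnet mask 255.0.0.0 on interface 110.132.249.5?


Binary: 11111111.00000000.00000000.00000000
Count leading 1s
Prefix: /8
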